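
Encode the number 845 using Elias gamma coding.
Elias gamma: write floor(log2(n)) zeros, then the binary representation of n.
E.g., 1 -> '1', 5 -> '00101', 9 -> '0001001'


num_bits = floor(log2(845)) + 1 = 10
leading_zeros = num_bits - 1 = 9
binary(845) = 1101001101

Elias gamma(845) = '000000000' + '1101001101' = 0000000001101001101 (19 bits)


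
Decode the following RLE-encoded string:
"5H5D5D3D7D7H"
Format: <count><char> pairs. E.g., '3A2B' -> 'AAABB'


Expanding each <count><char> pair:
  5H -> 'HHHHH'
  5D -> 'DDDDD'
  5D -> 'DDDDD'
  3D -> 'DDD'
  7D -> 'DDDDDDD'
  7H -> 'HHHHHHH'

Decoded = HHHHHDDDDDDDDDDDDDDDDDDDDHHHHHHH


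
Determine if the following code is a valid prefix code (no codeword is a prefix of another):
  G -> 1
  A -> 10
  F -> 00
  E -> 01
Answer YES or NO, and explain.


Checking each pair (does one codeword prefix another?):
  G='1' vs A='10': prefix -- VIOLATION

NO -- this is NOT a valid prefix code. G (1) is a prefix of A (10).


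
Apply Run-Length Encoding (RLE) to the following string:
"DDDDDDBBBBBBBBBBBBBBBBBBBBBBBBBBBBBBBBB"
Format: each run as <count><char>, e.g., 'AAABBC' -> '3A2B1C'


Scanning runs left to right:
  i=0: run of 'D' x 6 -> '6D'
  i=6: run of 'B' x 33 -> '33B'

RLE = 6D33B


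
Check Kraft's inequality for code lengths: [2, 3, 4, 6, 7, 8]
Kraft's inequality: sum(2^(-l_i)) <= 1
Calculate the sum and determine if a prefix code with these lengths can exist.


Sum = 2^(-2) + 2^(-3) + 2^(-4) + 2^(-6) + 2^(-7) + 2^(-8)
    = 0.25 + 0.125 + 0.0625 + 0.015625 + 0.0078125 + 0.00390625
    = 119/256 = 0.46484375
Since 0.46484375 <= 1, Kraft's inequality IS satisfied.
A prefix code with these lengths CAN exist.

Kraft sum = 0.46484375. Satisfied.


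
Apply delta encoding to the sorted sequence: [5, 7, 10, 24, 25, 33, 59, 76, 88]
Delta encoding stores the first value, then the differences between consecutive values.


First value: 5
Deltas:
  7 - 5 = 2
  10 - 7 = 3
  24 - 10 = 14
  25 - 24 = 1
  33 - 25 = 8
  59 - 33 = 26
  76 - 59 = 17
  88 - 76 = 12


Delta encoded: [5, 2, 3, 14, 1, 8, 26, 17, 12]


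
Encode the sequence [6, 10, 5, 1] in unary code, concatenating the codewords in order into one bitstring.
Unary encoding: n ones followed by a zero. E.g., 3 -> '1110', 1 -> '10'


Encode each number as n ones followed by a terminating 0:
  6 -> 1111110 (7 bits)
  10 -> 11111111110 (11 bits)
  5 -> 111110 (6 bits)
  1 -> 10 (2 bits)
Total length = 7 + 11 + 6 + 2 = 26 bits.

Unary([6, 10, 5, 1]) = 11111101111111111011111010 (26 bits)


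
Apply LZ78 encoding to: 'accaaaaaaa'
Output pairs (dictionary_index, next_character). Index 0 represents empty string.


LZ78 encoding steps:
Dictionary: {0: ''}
Step 1: w='' (idx 0), next='a' -> output (0, 'a'), add 'a' as idx 1
Step 2: w='' (idx 0), next='c' -> output (0, 'c'), add 'c' as idx 2
Step 3: w='c' (idx 2), next='a' -> output (2, 'a'), add 'ca' as idx 3
Step 4: w='a' (idx 1), next='a' -> output (1, 'a'), add 'aa' as idx 4
Step 5: w='aa' (idx 4), next='a' -> output (4, 'a'), add 'aaa' as idx 5
Step 6: w='a' (idx 1), end of input -> output (1, '')


Encoded: [(0, 'a'), (0, 'c'), (2, 'a'), (1, 'a'), (4, 'a'), (1, '')]


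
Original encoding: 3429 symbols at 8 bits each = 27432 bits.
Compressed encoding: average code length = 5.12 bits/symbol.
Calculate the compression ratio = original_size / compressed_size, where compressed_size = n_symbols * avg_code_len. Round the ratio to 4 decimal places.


original_size = n_symbols * orig_bits = 3429 * 8 = 27432 bits
compressed_size = n_symbols * avg_code_len = 3429 * 5.12 = 17556.48 bits
ratio = original_size / compressed_size = 27432 / 17556.48 = 1.5625

Compression ratio = 1.5625


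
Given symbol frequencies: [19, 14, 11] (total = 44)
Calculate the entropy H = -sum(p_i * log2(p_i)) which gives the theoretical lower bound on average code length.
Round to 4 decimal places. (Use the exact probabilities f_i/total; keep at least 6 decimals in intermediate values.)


Per-symbol terms -p_i * log2(p_i) with p_i = f_i/44:
  p = 19/44 = 0.431818: log2(p) = -1.211504, -p*log2(p) = 0.523149
  p = 14/44 = 0.318182: log2(p) = -1.652077, -p*log2(p) = 0.525661
  p = 11/44 = 0.250000: log2(p) = -2.000000, -p*log2(p) = 0.500000
H = 0.523149 + 0.525661 + 0.500000 = 1.548810

H = 1.5488 bits/symbol


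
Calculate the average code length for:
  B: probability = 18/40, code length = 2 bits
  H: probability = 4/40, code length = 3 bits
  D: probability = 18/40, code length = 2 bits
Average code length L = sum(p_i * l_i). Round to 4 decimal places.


Weighted contributions p_i * l_i:
  B: (18/40) * 2 = 36/40
  H: (4/40) * 3 = 12/40
  D: (18/40) * 2 = 36/40
Sum = (36 + 12 + 36)/40 = 84/40

L = 84/40 = 2.1000 bits/symbol


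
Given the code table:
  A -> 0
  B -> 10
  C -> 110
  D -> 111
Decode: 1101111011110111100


Decoding:
110 -> C
111 -> D
10 -> B
111 -> D
10 -> B
111 -> D
10 -> B
0 -> A


Result: CDBDBDBA


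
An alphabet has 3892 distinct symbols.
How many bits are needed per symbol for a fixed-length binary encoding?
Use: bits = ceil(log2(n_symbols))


log2(3892) = 11.9263
Bracket: 2^11 = 2048 < 3892 <= 2^12 = 4096
So ceil(log2(3892)) = 12

bits = ceil(log2(3892)) = ceil(11.9263) = 12 bits


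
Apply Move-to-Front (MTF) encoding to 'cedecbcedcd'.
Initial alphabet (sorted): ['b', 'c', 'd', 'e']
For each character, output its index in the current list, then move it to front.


MTF encoding:
'c': index 1 in ['b', 'c', 'd', 'e'] -> ['c', 'b', 'd', 'e']
'e': index 3 in ['c', 'b', 'd', 'e'] -> ['e', 'c', 'b', 'd']
'd': index 3 in ['e', 'c', 'b', 'd'] -> ['d', 'e', 'c', 'b']
'e': index 1 in ['d', 'e', 'c', 'b'] -> ['e', 'd', 'c', 'b']
'c': index 2 in ['e', 'd', 'c', 'b'] -> ['c', 'e', 'd', 'b']
'b': index 3 in ['c', 'e', 'd', 'b'] -> ['b', 'c', 'e', 'd']
'c': index 1 in ['b', 'c', 'e', 'd'] -> ['c', 'b', 'e', 'd']
'e': index 2 in ['c', 'b', 'e', 'd'] -> ['e', 'c', 'b', 'd']
'd': index 3 in ['e', 'c', 'b', 'd'] -> ['d', 'e', 'c', 'b']
'c': index 2 in ['d', 'e', 'c', 'b'] -> ['c', 'd', 'e', 'b']
'd': index 1 in ['c', 'd', 'e', 'b'] -> ['d', 'c', 'e', 'b']


Output: [1, 3, 3, 1, 2, 3, 1, 2, 3, 2, 1]


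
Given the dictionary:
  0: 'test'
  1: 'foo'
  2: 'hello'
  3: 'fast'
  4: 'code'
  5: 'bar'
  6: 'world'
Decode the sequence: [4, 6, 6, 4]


Look up each index in the dictionary:
  4 -> 'code'
  6 -> 'world'
  6 -> 'world'
  4 -> 'code'

Decoded: "code world world code"


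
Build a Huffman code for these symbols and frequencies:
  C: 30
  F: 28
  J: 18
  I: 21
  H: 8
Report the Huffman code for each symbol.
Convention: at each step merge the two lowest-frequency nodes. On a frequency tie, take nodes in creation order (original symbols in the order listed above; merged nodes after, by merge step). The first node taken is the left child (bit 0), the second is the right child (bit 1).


Huffman tree construction:
Step 1: Merge H(8) + J(18) = 26
Step 2: Merge I(21) + (H+J)(26) = 47
Step 3: Merge F(28) + C(30) = 58
Step 4: Merge (I+(H+J))(47) + (F+C)(58) = 105
Read each symbol's code off the tree from the root (left child = 0, right child = 1).

Codes:
  C: 11 (length 2)
  F: 10 (length 2)
  J: 011 (length 3)
  I: 00 (length 2)
  H: 010 (length 3)
Average code length: 236/105 = 2.2476 bits/symbol


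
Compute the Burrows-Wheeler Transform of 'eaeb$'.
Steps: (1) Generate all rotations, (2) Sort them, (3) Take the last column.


Rotations (sorted):
  0: $eaeb -> last char: b
  1: aeb$e -> last char: e
  2: b$eae -> last char: e
  3: eaeb$ -> last char: $
  4: eb$ea -> last char: a


BWT = bee$a


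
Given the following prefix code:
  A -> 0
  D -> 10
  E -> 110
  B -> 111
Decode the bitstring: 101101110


Decoding step by step:
Bits 10 -> D
Bits 110 -> E
Bits 111 -> B
Bits 0 -> A


Decoded message: DEBA


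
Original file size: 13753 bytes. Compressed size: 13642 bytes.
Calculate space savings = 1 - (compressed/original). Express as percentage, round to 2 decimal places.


ratio = compressed/original = 13642/13753 = 0.991929
savings = 1 - ratio = 1 - 0.991929 = 0.008071
as a percentage: 0.008071 * 100 = 0.81%

Space savings = 1 - 13642/13753 = 0.81%


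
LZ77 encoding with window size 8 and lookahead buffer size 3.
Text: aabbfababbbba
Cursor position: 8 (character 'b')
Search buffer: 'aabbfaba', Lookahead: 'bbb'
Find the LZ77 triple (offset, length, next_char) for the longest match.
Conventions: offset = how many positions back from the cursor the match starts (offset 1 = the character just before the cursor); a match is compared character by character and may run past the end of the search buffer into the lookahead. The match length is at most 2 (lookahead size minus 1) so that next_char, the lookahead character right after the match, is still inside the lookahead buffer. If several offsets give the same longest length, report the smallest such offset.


Try each offset into the search buffer:
  offset=1 (pos 7, char 'a'): match length 0
  offset=2 (pos 6, char 'b'): match length 1
  offset=3 (pos 5, char 'a'): match length 0
  offset=4 (pos 4, char 'f'): match length 0
  offset=5 (pos 3, char 'b'): match length 1
  offset=6 (pos 2, char 'b'): match length 2
  offset=7 (pos 1, char 'a'): match length 0
  offset=8 (pos 0, char 'a'): match length 0
Longest match has length 2 at offset 6.
next_char = character at position 8 + 2 = 10 -> 'b'

Best match: offset=6, length=2 (matching 'bb' starting at position 2)
LZ77 triple: (6, 2, 'b')


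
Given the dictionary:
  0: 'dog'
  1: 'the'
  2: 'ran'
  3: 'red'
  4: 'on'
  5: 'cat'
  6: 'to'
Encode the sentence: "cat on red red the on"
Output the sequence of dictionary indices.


Look up each word in the dictionary:
  'cat' -> 5
  'on' -> 4
  'red' -> 3
  'red' -> 3
  'the' -> 1
  'on' -> 4

Encoded: [5, 4, 3, 3, 1, 4]


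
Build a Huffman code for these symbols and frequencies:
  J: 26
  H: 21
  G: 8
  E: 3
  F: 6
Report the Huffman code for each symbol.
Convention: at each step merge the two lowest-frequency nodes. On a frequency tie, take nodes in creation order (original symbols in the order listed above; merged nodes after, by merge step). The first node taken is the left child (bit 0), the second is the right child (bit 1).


Huffman tree construction:
Step 1: Merge E(3) + F(6) = 9
Step 2: Merge G(8) + (E+F)(9) = 17
Step 3: Merge (G+(E+F))(17) + H(21) = 38
Step 4: Merge J(26) + ((G+(E+F))+H)(38) = 64
Read each symbol's code off the tree from the root (left child = 0, right child = 1).

Codes:
  J: 0 (length 1)
  H: 11 (length 2)
  G: 100 (length 3)
  E: 1010 (length 4)
  F: 1011 (length 4)
Average code length: 128/64 = 2.0000 bits/symbol


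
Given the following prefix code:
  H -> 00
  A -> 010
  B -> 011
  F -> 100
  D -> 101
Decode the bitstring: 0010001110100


Decoding step by step:
Bits 00 -> H
Bits 100 -> F
Bits 011 -> B
Bits 101 -> D
Bits 00 -> H


Decoded message: HFBDH


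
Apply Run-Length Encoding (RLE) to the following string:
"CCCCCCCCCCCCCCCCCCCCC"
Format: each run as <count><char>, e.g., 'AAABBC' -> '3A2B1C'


Scanning runs left to right:
  i=0: run of 'C' x 21 -> '21C'

RLE = 21C


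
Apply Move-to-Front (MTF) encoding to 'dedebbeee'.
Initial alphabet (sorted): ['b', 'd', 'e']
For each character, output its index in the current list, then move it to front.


MTF encoding:
'd': index 1 in ['b', 'd', 'e'] -> ['d', 'b', 'e']
'e': index 2 in ['d', 'b', 'e'] -> ['e', 'd', 'b']
'd': index 1 in ['e', 'd', 'b'] -> ['d', 'e', 'b']
'e': index 1 in ['d', 'e', 'b'] -> ['e', 'd', 'b']
'b': index 2 in ['e', 'd', 'b'] -> ['b', 'e', 'd']
'b': index 0 in ['b', 'e', 'd'] -> ['b', 'e', 'd']
'e': index 1 in ['b', 'e', 'd'] -> ['e', 'b', 'd']
'e': index 0 in ['e', 'b', 'd'] -> ['e', 'b', 'd']
'e': index 0 in ['e', 'b', 'd'] -> ['e', 'b', 'd']


Output: [1, 2, 1, 1, 2, 0, 1, 0, 0]


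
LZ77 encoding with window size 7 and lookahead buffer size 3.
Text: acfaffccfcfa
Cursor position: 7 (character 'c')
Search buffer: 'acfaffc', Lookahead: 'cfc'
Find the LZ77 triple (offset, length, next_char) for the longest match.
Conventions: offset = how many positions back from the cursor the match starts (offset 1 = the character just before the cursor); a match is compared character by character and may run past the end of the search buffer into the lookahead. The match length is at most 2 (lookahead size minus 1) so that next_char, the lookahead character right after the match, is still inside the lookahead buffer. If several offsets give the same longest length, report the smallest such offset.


Try each offset into the search buffer:
  offset=1 (pos 6, char 'c'): match length 1
  offset=2 (pos 5, char 'f'): match length 0
  offset=3 (pos 4, char 'f'): match length 0
  offset=4 (pos 3, char 'a'): match length 0
  offset=5 (pos 2, char 'f'): match length 0
  offset=6 (pos 1, char 'c'): match length 2
  offset=7 (pos 0, char 'a'): match length 0
Longest match has length 2 at offset 6.
next_char = character at position 7 + 2 = 9 -> 'c'

Best match: offset=6, length=2 (matching 'cf' starting at position 1)
LZ77 triple: (6, 2, 'c')


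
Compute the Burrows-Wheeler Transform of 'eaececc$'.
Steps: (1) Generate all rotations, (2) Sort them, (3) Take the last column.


Rotations (sorted):
  0: $eaececc -> last char: c
  1: aececc$e -> last char: e
  2: c$eaecec -> last char: c
  3: cc$eaece -> last char: e
  4: cecc$eae -> last char: e
  5: eaececc$ -> last char: $
  6: ecc$eaec -> last char: c
  7: ececc$ea -> last char: a


BWT = cecee$ca


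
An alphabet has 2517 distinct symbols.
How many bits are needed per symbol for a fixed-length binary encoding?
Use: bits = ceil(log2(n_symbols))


log2(2517) = 11.2975
Bracket: 2^11 = 2048 < 2517 <= 2^12 = 4096
So ceil(log2(2517)) = 12

bits = ceil(log2(2517)) = ceil(11.2975) = 12 bits


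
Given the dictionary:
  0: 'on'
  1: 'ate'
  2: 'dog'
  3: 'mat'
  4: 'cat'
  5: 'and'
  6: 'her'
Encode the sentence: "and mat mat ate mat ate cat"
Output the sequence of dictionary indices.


Look up each word in the dictionary:
  'and' -> 5
  'mat' -> 3
  'mat' -> 3
  'ate' -> 1
  'mat' -> 3
  'ate' -> 1
  'cat' -> 4

Encoded: [5, 3, 3, 1, 3, 1, 4]


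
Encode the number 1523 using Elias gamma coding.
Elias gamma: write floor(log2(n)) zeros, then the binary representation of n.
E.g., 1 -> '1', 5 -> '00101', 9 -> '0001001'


num_bits = floor(log2(1523)) + 1 = 11
leading_zeros = num_bits - 1 = 10
binary(1523) = 10111110011

Elias gamma(1523) = '0000000000' + '10111110011' = 000000000010111110011 (21 bits)


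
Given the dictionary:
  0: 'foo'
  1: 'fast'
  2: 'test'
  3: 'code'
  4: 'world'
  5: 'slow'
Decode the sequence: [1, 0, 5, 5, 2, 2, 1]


Look up each index in the dictionary:
  1 -> 'fast'
  0 -> 'foo'
  5 -> 'slow'
  5 -> 'slow'
  2 -> 'test'
  2 -> 'test'
  1 -> 'fast'

Decoded: "fast foo slow slow test test fast"


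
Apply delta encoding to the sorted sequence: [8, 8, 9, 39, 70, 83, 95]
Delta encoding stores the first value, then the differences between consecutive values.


First value: 8
Deltas:
  8 - 8 = 0
  9 - 8 = 1
  39 - 9 = 30
  70 - 39 = 31
  83 - 70 = 13
  95 - 83 = 12


Delta encoded: [8, 0, 1, 30, 31, 13, 12]


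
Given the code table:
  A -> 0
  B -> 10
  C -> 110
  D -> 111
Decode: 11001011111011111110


Decoding:
110 -> C
0 -> A
10 -> B
111 -> D
110 -> C
111 -> D
111 -> D
10 -> B


Result: CABDCDDB


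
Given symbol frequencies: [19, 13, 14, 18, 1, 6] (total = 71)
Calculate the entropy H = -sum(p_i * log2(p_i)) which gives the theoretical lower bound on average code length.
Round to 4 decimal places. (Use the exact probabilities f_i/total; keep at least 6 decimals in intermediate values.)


Per-symbol terms -p_i * log2(p_i) with p_i = f_i/71:
  p = 19/71 = 0.267606: log2(p) = -1.901820, -p*log2(p) = 0.508938
  p = 13/71 = 0.183099: log2(p) = -2.449307, -p*log2(p) = 0.448465
  p = 14/71 = 0.197183: log2(p) = -2.342392, -p*log2(p) = 0.461880
  p = 18/71 = 0.253521: log2(p) = -1.979822, -p*log2(p) = 0.501927
  p = 1/71 = 0.014085: log2(p) = -6.149747, -p*log2(p) = 0.086616
  p = 6/71 = 0.084507: log2(p) = -3.564785, -p*log2(p) = 0.301249
H = 0.508938 + 0.448465 + 0.461880 + 0.501927 + 0.086616 + 0.301249 = 2.309075

H = 2.3091 bits/symbol


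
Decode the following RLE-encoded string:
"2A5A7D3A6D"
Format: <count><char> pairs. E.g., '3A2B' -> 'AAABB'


Expanding each <count><char> pair:
  2A -> 'AA'
  5A -> 'AAAAA'
  7D -> 'DDDDDDD'
  3A -> 'AAA'
  6D -> 'DDDDDD'

Decoded = AAAAAAADDDDDDDAAADDDDDD


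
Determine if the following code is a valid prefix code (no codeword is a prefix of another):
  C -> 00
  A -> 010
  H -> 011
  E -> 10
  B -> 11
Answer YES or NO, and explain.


Checking each pair (does one codeword prefix another?):
  C='00' vs A='010': no prefix
  C='00' vs H='011': no prefix
  C='00' vs E='10': no prefix
  C='00' vs B='11': no prefix
  A='010' vs C='00': no prefix
  A='010' vs H='011': no prefix
  A='010' vs E='10': no prefix
  A='010' vs B='11': no prefix
  H='011' vs C='00': no prefix
  H='011' vs A='010': no prefix
  H='011' vs E='10': no prefix
  H='011' vs B='11': no prefix
  E='10' vs C='00': no prefix
  E='10' vs A='010': no prefix
  E='10' vs H='011': no prefix
  E='10' vs B='11': no prefix
  B='11' vs C='00': no prefix
  B='11' vs A='010': no prefix
  B='11' vs H='011': no prefix
  B='11' vs E='10': no prefix
No violation found over all pairs.

YES -- this is a valid prefix code. No codeword is a prefix of any other codeword.


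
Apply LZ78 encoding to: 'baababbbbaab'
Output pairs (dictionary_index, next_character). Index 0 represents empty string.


LZ78 encoding steps:
Dictionary: {0: ''}
Step 1: w='' (idx 0), next='b' -> output (0, 'b'), add 'b' as idx 1
Step 2: w='' (idx 0), next='a' -> output (0, 'a'), add 'a' as idx 2
Step 3: w='a' (idx 2), next='b' -> output (2, 'b'), add 'ab' as idx 3
Step 4: w='ab' (idx 3), next='b' -> output (3, 'b'), add 'abb' as idx 4
Step 5: w='b' (idx 1), next='b' -> output (1, 'b'), add 'bb' as idx 5
Step 6: w='a' (idx 2), next='a' -> output (2, 'a'), add 'aa' as idx 6
Step 7: w='b' (idx 1), end of input -> output (1, '')


Encoded: [(0, 'b'), (0, 'a'), (2, 'b'), (3, 'b'), (1, 'b'), (2, 'a'), (1, '')]


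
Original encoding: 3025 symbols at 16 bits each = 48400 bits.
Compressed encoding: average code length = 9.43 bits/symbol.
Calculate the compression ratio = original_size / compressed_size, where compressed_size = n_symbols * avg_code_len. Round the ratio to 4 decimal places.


original_size = n_symbols * orig_bits = 3025 * 16 = 48400 bits
compressed_size = n_symbols * avg_code_len = 3025 * 9.43 = 28525.75 bits
ratio = original_size / compressed_size = 48400 / 28525.75 = 1.6967

Compression ratio = 1.6967


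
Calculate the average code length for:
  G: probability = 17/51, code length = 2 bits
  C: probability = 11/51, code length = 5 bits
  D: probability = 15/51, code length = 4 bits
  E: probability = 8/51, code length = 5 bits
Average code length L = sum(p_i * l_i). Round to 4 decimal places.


Weighted contributions p_i * l_i:
  G: (17/51) * 2 = 34/51
  C: (11/51) * 5 = 55/51
  D: (15/51) * 4 = 60/51
  E: (8/51) * 5 = 40/51
Sum = (34 + 55 + 60 + 40)/51 = 189/51

L = 189/51 = 3.7059 bits/symbol


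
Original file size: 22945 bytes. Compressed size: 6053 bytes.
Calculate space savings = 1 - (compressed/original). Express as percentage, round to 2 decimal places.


ratio = compressed/original = 6053/22945 = 0.263805
savings = 1 - ratio = 1 - 0.263805 = 0.736195
as a percentage: 0.736195 * 100 = 73.62%

Space savings = 1 - 6053/22945 = 73.62%


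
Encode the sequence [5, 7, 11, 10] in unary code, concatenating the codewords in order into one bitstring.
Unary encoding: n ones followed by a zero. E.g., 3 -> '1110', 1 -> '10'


Encode each number as n ones followed by a terminating 0:
  5 -> 111110 (6 bits)
  7 -> 11111110 (8 bits)
  11 -> 111111111110 (12 bits)
  10 -> 11111111110 (11 bits)
Total length = 6 + 8 + 12 + 11 = 37 bits.

Unary([5, 7, 11, 10]) = 1111101111111011111111111011111111110 (37 bits)


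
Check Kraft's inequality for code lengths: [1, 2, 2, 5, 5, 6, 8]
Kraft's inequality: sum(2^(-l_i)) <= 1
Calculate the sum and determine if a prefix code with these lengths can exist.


Sum = 2^(-1) + 2^(-2) + 2^(-2) + 2^(-5) + 2^(-5) + 2^(-6) + 2^(-8)
    = 0.5 + 0.25 + 0.25 + 0.03125 + 0.03125 + 0.015625 + 0.00390625
    = 277/256 = 1.08203125
Since 1.08203125 > 1, Kraft's inequality is NOT satisfied.
A prefix code with these lengths CANNOT exist.

Kraft sum = 1.08203125. Not satisfied.


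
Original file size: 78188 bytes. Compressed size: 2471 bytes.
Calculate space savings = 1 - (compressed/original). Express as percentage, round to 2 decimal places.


ratio = compressed/original = 2471/78188 = 0.031603
savings = 1 - ratio = 1 - 0.031603 = 0.968397
as a percentage: 0.968397 * 100 = 96.84%

Space savings = 1 - 2471/78188 = 96.84%


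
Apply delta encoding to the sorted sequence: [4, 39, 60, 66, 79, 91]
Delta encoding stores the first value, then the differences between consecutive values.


First value: 4
Deltas:
  39 - 4 = 35
  60 - 39 = 21
  66 - 60 = 6
  79 - 66 = 13
  91 - 79 = 12


Delta encoded: [4, 35, 21, 6, 13, 12]


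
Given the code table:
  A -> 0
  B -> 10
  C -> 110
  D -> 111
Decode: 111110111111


Decoding:
111 -> D
110 -> C
111 -> D
111 -> D


Result: DCDD


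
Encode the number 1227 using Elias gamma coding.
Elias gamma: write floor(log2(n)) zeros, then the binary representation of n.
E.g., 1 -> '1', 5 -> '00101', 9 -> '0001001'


num_bits = floor(log2(1227)) + 1 = 11
leading_zeros = num_bits - 1 = 10
binary(1227) = 10011001011

Elias gamma(1227) = '0000000000' + '10011001011' = 000000000010011001011 (21 bits)


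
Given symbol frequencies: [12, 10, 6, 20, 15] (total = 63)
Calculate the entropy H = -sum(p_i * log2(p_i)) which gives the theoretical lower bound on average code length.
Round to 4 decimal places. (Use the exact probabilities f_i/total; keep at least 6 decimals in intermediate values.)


Per-symbol terms -p_i * log2(p_i) with p_i = f_i/63:
  p = 12/63 = 0.190476: log2(p) = -2.392317, -p*log2(p) = 0.455680
  p = 10/63 = 0.158730: log2(p) = -2.655352, -p*log2(p) = 0.421484
  p = 6/63 = 0.095238: log2(p) = -3.392317, -p*log2(p) = 0.323078
  p = 20/63 = 0.317460: log2(p) = -1.655352, -p*log2(p) = 0.525509
  p = 15/63 = 0.238095: log2(p) = -2.070389, -p*log2(p) = 0.492950
H = 0.455680 + 0.421484 + 0.323078 + 0.525509 + 0.492950 = 2.218701

H = 2.2187 bits/symbol


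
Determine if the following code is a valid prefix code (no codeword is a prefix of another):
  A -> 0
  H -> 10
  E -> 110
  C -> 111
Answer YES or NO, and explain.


Checking each pair (does one codeword prefix another?):
  A='0' vs H='10': no prefix
  A='0' vs E='110': no prefix
  A='0' vs C='111': no prefix
  H='10' vs A='0': no prefix
  H='10' vs E='110': no prefix
  H='10' vs C='111': no prefix
  E='110' vs A='0': no prefix
  E='110' vs H='10': no prefix
  E='110' vs C='111': no prefix
  C='111' vs A='0': no prefix
  C='111' vs H='10': no prefix
  C='111' vs E='110': no prefix
No violation found over all pairs.

YES -- this is a valid prefix code. No codeword is a prefix of any other codeword.


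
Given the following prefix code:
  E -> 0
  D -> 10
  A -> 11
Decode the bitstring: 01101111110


Decoding step by step:
Bits 0 -> E
Bits 11 -> A
Bits 0 -> E
Bits 11 -> A
Bits 11 -> A
Bits 11 -> A
Bits 0 -> E


Decoded message: EAEAAAE


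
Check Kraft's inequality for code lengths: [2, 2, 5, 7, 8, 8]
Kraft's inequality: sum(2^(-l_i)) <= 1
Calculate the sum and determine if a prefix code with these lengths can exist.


Sum = 2^(-2) + 2^(-2) + 2^(-5) + 2^(-7) + 2^(-8) + 2^(-8)
    = 0.25 + 0.25 + 0.03125 + 0.0078125 + 0.00390625 + 0.00390625
    = 140/256 = 0.546875
Since 0.546875 <= 1, Kraft's inequality IS satisfied.
A prefix code with these lengths CAN exist.

Kraft sum = 0.546875. Satisfied.


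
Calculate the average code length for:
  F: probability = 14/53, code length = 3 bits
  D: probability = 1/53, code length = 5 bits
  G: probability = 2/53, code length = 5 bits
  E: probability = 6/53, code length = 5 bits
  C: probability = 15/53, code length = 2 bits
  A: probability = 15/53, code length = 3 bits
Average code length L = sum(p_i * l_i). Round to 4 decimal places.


Weighted contributions p_i * l_i:
  F: (14/53) * 3 = 42/53
  D: (1/53) * 5 = 5/53
  G: (2/53) * 5 = 10/53
  E: (6/53) * 5 = 30/53
  C: (15/53) * 2 = 30/53
  A: (15/53) * 3 = 45/53
Sum = (42 + 5 + 10 + 30 + 30 + 45)/53 = 162/53

L = 162/53 = 3.0566 bits/symbol


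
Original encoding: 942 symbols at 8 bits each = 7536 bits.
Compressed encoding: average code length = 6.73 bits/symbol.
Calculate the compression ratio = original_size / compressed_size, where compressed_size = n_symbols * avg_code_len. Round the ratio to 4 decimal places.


original_size = n_symbols * orig_bits = 942 * 8 = 7536 bits
compressed_size = n_symbols * avg_code_len = 942 * 6.73 = 6339.66 bits
ratio = original_size / compressed_size = 7536 / 6339.66 = 1.1887

Compression ratio = 1.1887


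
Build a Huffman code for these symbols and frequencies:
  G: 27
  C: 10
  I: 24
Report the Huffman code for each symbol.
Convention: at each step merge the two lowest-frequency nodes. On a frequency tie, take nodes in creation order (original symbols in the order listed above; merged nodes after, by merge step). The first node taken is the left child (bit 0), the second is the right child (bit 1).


Huffman tree construction:
Step 1: Merge C(10) + I(24) = 34
Step 2: Merge G(27) + (C+I)(34) = 61
Read each symbol's code off the tree from the root (left child = 0, right child = 1).

Codes:
  G: 0 (length 1)
  C: 10 (length 2)
  I: 11 (length 2)
Average code length: 95/61 = 1.5574 bits/symbol


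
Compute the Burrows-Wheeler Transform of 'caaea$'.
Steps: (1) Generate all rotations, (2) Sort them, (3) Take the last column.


Rotations (sorted):
  0: $caaea -> last char: a
  1: a$caae -> last char: e
  2: aaea$c -> last char: c
  3: aea$ca -> last char: a
  4: caaea$ -> last char: $
  5: ea$caa -> last char: a


BWT = aeca$a


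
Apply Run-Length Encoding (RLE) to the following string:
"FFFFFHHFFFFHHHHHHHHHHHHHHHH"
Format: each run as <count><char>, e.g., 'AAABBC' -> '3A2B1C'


Scanning runs left to right:
  i=0: run of 'F' x 5 -> '5F'
  i=5: run of 'H' x 2 -> '2H'
  i=7: run of 'F' x 4 -> '4F'
  i=11: run of 'H' x 16 -> '16H'

RLE = 5F2H4F16H


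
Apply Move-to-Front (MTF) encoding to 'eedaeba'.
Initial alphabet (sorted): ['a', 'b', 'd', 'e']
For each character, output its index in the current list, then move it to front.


MTF encoding:
'e': index 3 in ['a', 'b', 'd', 'e'] -> ['e', 'a', 'b', 'd']
'e': index 0 in ['e', 'a', 'b', 'd'] -> ['e', 'a', 'b', 'd']
'd': index 3 in ['e', 'a', 'b', 'd'] -> ['d', 'e', 'a', 'b']
'a': index 2 in ['d', 'e', 'a', 'b'] -> ['a', 'd', 'e', 'b']
'e': index 2 in ['a', 'd', 'e', 'b'] -> ['e', 'a', 'd', 'b']
'b': index 3 in ['e', 'a', 'd', 'b'] -> ['b', 'e', 'a', 'd']
'a': index 2 in ['b', 'e', 'a', 'd'] -> ['a', 'b', 'e', 'd']


Output: [3, 0, 3, 2, 2, 3, 2]


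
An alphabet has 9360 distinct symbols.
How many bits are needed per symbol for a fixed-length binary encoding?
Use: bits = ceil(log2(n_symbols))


log2(9360) = 13.1923
Bracket: 2^13 = 8192 < 9360 <= 2^14 = 16384
So ceil(log2(9360)) = 14

bits = ceil(log2(9360)) = ceil(13.1923) = 14 bits


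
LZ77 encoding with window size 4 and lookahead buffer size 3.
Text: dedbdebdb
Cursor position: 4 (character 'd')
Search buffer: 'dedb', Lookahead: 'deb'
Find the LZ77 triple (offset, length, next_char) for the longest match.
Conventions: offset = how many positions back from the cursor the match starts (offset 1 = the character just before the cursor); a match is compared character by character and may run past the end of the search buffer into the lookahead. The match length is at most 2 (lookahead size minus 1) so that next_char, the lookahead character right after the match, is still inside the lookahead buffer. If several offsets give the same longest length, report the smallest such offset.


Try each offset into the search buffer:
  offset=1 (pos 3, char 'b'): match length 0
  offset=2 (pos 2, char 'd'): match length 1
  offset=3 (pos 1, char 'e'): match length 0
  offset=4 (pos 0, char 'd'): match length 2
Longest match has length 2 at offset 4.
next_char = character at position 4 + 2 = 6 -> 'b'

Best match: offset=4, length=2 (matching 'de' starting at position 0)
LZ77 triple: (4, 2, 'b')


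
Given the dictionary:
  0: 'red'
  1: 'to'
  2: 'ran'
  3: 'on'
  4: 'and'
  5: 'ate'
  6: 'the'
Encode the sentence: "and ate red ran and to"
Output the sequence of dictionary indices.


Look up each word in the dictionary:
  'and' -> 4
  'ate' -> 5
  'red' -> 0
  'ran' -> 2
  'and' -> 4
  'to' -> 1

Encoded: [4, 5, 0, 2, 4, 1]


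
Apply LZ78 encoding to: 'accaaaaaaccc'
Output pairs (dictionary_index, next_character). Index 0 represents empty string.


LZ78 encoding steps:
Dictionary: {0: ''}
Step 1: w='' (idx 0), next='a' -> output (0, 'a'), add 'a' as idx 1
Step 2: w='' (idx 0), next='c' -> output (0, 'c'), add 'c' as idx 2
Step 3: w='c' (idx 2), next='a' -> output (2, 'a'), add 'ca' as idx 3
Step 4: w='a' (idx 1), next='a' -> output (1, 'a'), add 'aa' as idx 4
Step 5: w='aa' (idx 4), next='a' -> output (4, 'a'), add 'aaa' as idx 5
Step 6: w='c' (idx 2), next='c' -> output (2, 'c'), add 'cc' as idx 6
Step 7: w='c' (idx 2), end of input -> output (2, '')


Encoded: [(0, 'a'), (0, 'c'), (2, 'a'), (1, 'a'), (4, 'a'), (2, 'c'), (2, '')]


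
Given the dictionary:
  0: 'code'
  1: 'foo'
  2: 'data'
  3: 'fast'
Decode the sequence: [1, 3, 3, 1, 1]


Look up each index in the dictionary:
  1 -> 'foo'
  3 -> 'fast'
  3 -> 'fast'
  1 -> 'foo'
  1 -> 'foo'

Decoded: "foo fast fast foo foo"


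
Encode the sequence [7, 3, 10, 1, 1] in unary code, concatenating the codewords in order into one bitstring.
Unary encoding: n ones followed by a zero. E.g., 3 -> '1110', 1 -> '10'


Encode each number as n ones followed by a terminating 0:
  7 -> 11111110 (8 bits)
  3 -> 1110 (4 bits)
  10 -> 11111111110 (11 bits)
  1 -> 10 (2 bits)
  1 -> 10 (2 bits)
Total length = 8 + 4 + 11 + 2 + 2 = 27 bits.

Unary([7, 3, 10, 1, 1]) = 111111101110111111111101010 (27 bits)


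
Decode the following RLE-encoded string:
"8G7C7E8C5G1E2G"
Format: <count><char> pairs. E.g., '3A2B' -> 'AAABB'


Expanding each <count><char> pair:
  8G -> 'GGGGGGGG'
  7C -> 'CCCCCCC'
  7E -> 'EEEEEEE'
  8C -> 'CCCCCCCC'
  5G -> 'GGGGG'
  1E -> 'E'
  2G -> 'GG'

Decoded = GGGGGGGGCCCCCCCEEEEEEECCCCCCCCGGGGGEGG


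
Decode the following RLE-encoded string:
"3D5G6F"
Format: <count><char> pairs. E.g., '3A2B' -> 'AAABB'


Expanding each <count><char> pair:
  3D -> 'DDD'
  5G -> 'GGGGG'
  6F -> 'FFFFFF'

Decoded = DDDGGGGGFFFFFF


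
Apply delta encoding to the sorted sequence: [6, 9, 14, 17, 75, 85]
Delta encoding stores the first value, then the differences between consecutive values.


First value: 6
Deltas:
  9 - 6 = 3
  14 - 9 = 5
  17 - 14 = 3
  75 - 17 = 58
  85 - 75 = 10


Delta encoded: [6, 3, 5, 3, 58, 10]


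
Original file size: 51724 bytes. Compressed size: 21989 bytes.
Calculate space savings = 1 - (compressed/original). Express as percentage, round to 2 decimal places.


ratio = compressed/original = 21989/51724 = 0.425122
savings = 1 - ratio = 1 - 0.425122 = 0.574878
as a percentage: 0.574878 * 100 = 57.49%

Space savings = 1 - 21989/51724 = 57.49%


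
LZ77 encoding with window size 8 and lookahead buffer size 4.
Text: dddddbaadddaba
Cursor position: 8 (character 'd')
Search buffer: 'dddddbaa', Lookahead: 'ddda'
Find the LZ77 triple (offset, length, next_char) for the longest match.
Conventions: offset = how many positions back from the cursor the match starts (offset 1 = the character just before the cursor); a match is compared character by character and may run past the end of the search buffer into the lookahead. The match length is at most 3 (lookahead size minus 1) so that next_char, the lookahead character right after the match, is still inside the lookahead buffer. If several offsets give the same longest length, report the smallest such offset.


Try each offset into the search buffer:
  offset=1 (pos 7, char 'a'): match length 0
  offset=2 (pos 6, char 'a'): match length 0
  offset=3 (pos 5, char 'b'): match length 0
  offset=4 (pos 4, char 'd'): match length 1
  offset=5 (pos 3, char 'd'): match length 2
  offset=6 (pos 2, char 'd'): match length 3
  offset=7 (pos 1, char 'd'): match length 3
  offset=8 (pos 0, char 'd'): match length 3
Longest match has length 3, found at offsets 6, 7, 8; take the smallest, offset 6.
next_char = character at position 8 + 3 = 11 -> 'a'

Best match: offset=6, length=3 (matching 'ddd' starting at position 2)
LZ77 triple: (6, 3, 'a')


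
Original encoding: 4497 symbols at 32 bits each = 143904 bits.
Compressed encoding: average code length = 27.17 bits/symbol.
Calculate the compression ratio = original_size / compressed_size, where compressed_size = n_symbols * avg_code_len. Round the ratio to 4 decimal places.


original_size = n_symbols * orig_bits = 4497 * 32 = 143904 bits
compressed_size = n_symbols * avg_code_len = 4497 * 27.17 = 122183.49 bits
ratio = original_size / compressed_size = 143904 / 122183.49 = 1.1778

Compression ratio = 1.1778


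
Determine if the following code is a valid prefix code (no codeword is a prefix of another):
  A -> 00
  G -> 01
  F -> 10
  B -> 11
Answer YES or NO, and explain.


Checking each pair (does one codeword prefix another?):
  A='00' vs G='01': no prefix
  A='00' vs F='10': no prefix
  A='00' vs B='11': no prefix
  G='01' vs A='00': no prefix
  G='01' vs F='10': no prefix
  G='01' vs B='11': no prefix
  F='10' vs A='00': no prefix
  F='10' vs G='01': no prefix
  F='10' vs B='11': no prefix
  B='11' vs A='00': no prefix
  B='11' vs G='01': no prefix
  B='11' vs F='10': no prefix
No violation found over all pairs.

YES -- this is a valid prefix code. No codeword is a prefix of any other codeword.


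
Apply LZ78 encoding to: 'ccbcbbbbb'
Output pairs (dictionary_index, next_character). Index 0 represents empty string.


LZ78 encoding steps:
Dictionary: {0: ''}
Step 1: w='' (idx 0), next='c' -> output (0, 'c'), add 'c' as idx 1
Step 2: w='c' (idx 1), next='b' -> output (1, 'b'), add 'cb' as idx 2
Step 3: w='cb' (idx 2), next='b' -> output (2, 'b'), add 'cbb' as idx 3
Step 4: w='' (idx 0), next='b' -> output (0, 'b'), add 'b' as idx 4
Step 5: w='b' (idx 4), next='b' -> output (4, 'b'), add 'bb' as idx 5


Encoded: [(0, 'c'), (1, 'b'), (2, 'b'), (0, 'b'), (4, 'b')]


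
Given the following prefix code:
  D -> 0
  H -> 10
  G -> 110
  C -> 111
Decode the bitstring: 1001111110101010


Decoding step by step:
Bits 10 -> H
Bits 0 -> D
Bits 111 -> C
Bits 111 -> C
Bits 0 -> D
Bits 10 -> H
Bits 10 -> H
Bits 10 -> H


Decoded message: HDCCDHHH


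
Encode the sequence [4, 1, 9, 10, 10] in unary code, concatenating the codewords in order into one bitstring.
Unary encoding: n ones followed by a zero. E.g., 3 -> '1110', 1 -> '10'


Encode each number as n ones followed by a terminating 0:
  4 -> 11110 (5 bits)
  1 -> 10 (2 bits)
  9 -> 1111111110 (10 bits)
  10 -> 11111111110 (11 bits)
  10 -> 11111111110 (11 bits)
Total length = 5 + 2 + 10 + 11 + 11 = 39 bits.

Unary([4, 1, 9, 10, 10]) = 111101011111111101111111111011111111110 (39 bits)


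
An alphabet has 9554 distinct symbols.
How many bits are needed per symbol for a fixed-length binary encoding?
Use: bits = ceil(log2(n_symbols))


log2(9554) = 13.2219
Bracket: 2^13 = 8192 < 9554 <= 2^14 = 16384
So ceil(log2(9554)) = 14

bits = ceil(log2(9554)) = ceil(13.2219) = 14 bits


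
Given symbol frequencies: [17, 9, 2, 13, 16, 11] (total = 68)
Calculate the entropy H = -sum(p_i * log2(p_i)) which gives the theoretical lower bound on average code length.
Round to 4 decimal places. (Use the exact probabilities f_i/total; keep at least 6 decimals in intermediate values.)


Per-symbol terms -p_i * log2(p_i) with p_i = f_i/68:
  p = 17/68 = 0.250000: log2(p) = -2.000000, -p*log2(p) = 0.500000
  p = 9/68 = 0.132353: log2(p) = -2.917538, -p*log2(p) = 0.386145
  p = 2/68 = 0.029412: log2(p) = -5.087463, -p*log2(p) = 0.149631
  p = 13/68 = 0.191176: log2(p) = -2.387023, -p*log2(p) = 0.456343
  p = 16/68 = 0.235294: log2(p) = -2.087463, -p*log2(p) = 0.491168
  p = 11/68 = 0.161765: log2(p) = -2.628031, -p*log2(p) = 0.425123
H = 0.500000 + 0.386145 + 0.149631 + 0.456343 + 0.491168 + 0.425123 = 2.408410

H = 2.4084 bits/symbol


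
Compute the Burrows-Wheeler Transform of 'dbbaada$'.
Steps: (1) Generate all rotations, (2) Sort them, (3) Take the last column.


Rotations (sorted):
  0: $dbbaada -> last char: a
  1: a$dbbaad -> last char: d
  2: aada$dbb -> last char: b
  3: ada$dbba -> last char: a
  4: baada$db -> last char: b
  5: bbaada$d -> last char: d
  6: da$dbbaa -> last char: a
  7: dbbaada$ -> last char: $


BWT = adbabda$


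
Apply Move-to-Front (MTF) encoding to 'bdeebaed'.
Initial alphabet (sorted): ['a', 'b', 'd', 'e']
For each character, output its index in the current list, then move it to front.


MTF encoding:
'b': index 1 in ['a', 'b', 'd', 'e'] -> ['b', 'a', 'd', 'e']
'd': index 2 in ['b', 'a', 'd', 'e'] -> ['d', 'b', 'a', 'e']
'e': index 3 in ['d', 'b', 'a', 'e'] -> ['e', 'd', 'b', 'a']
'e': index 0 in ['e', 'd', 'b', 'a'] -> ['e', 'd', 'b', 'a']
'b': index 2 in ['e', 'd', 'b', 'a'] -> ['b', 'e', 'd', 'a']
'a': index 3 in ['b', 'e', 'd', 'a'] -> ['a', 'b', 'e', 'd']
'e': index 2 in ['a', 'b', 'e', 'd'] -> ['e', 'a', 'b', 'd']
'd': index 3 in ['e', 'a', 'b', 'd'] -> ['d', 'e', 'a', 'b']


Output: [1, 2, 3, 0, 2, 3, 2, 3]


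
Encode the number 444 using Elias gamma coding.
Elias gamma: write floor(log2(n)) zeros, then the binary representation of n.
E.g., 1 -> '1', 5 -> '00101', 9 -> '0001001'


num_bits = floor(log2(444)) + 1 = 9
leading_zeros = num_bits - 1 = 8
binary(444) = 110111100

Elias gamma(444) = '00000000' + '110111100' = 00000000110111100 (17 bits)


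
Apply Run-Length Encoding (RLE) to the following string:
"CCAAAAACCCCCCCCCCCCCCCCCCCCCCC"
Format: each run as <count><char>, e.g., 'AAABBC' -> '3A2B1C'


Scanning runs left to right:
  i=0: run of 'C' x 2 -> '2C'
  i=2: run of 'A' x 5 -> '5A'
  i=7: run of 'C' x 23 -> '23C'

RLE = 2C5A23C


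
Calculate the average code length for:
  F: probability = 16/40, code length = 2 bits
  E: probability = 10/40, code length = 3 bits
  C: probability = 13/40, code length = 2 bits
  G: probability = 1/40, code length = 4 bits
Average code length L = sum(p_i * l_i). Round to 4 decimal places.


Weighted contributions p_i * l_i:
  F: (16/40) * 2 = 32/40
  E: (10/40) * 3 = 30/40
  C: (13/40) * 2 = 26/40
  G: (1/40) * 4 = 4/40
Sum = (32 + 30 + 26 + 4)/40 = 92/40

L = 92/40 = 2.3000 bits/symbol


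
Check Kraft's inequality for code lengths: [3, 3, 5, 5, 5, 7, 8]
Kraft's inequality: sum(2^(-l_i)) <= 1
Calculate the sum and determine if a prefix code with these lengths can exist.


Sum = 2^(-3) + 2^(-3) + 2^(-5) + 2^(-5) + 2^(-5) + 2^(-7) + 2^(-8)
    = 0.125 + 0.125 + 0.03125 + 0.03125 + 0.03125 + 0.0078125 + 0.00390625
    = 91/256 = 0.35546875
Since 0.35546875 <= 1, Kraft's inequality IS satisfied.
A prefix code with these lengths CAN exist.

Kraft sum = 0.35546875. Satisfied.


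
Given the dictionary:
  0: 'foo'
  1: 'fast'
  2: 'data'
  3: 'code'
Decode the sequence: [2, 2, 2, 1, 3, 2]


Look up each index in the dictionary:
  2 -> 'data'
  2 -> 'data'
  2 -> 'data'
  1 -> 'fast'
  3 -> 'code'
  2 -> 'data'

Decoded: "data data data fast code data"


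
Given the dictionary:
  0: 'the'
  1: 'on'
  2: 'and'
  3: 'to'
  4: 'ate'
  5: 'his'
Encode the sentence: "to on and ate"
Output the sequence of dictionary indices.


Look up each word in the dictionary:
  'to' -> 3
  'on' -> 1
  'and' -> 2
  'ate' -> 4

Encoded: [3, 1, 2, 4]


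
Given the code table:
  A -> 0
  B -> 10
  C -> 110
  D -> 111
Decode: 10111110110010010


Decoding:
10 -> B
111 -> D
110 -> C
110 -> C
0 -> A
10 -> B
0 -> A
10 -> B


Result: BDCCABAB
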